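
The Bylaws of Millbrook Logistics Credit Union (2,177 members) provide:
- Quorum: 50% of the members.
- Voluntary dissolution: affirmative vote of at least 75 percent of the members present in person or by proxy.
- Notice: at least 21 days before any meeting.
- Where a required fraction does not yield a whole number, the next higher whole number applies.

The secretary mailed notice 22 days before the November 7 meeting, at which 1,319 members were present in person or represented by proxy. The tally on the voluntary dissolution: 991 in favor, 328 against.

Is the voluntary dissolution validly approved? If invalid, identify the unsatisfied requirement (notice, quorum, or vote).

Notice: 22 days given; 21 required. Satisfied.
Quorum: 50% of 2,177 = 1,088.50, rounded up to 1,089; 1,319 present. Satisfied.
Vote: requires three-fourths of those present (1,319); 3/4 of 1319 = 989.25, rounded up to 990, so 990 needed; 991 in favor. Satisfied.

Valid — all requirements satisfied.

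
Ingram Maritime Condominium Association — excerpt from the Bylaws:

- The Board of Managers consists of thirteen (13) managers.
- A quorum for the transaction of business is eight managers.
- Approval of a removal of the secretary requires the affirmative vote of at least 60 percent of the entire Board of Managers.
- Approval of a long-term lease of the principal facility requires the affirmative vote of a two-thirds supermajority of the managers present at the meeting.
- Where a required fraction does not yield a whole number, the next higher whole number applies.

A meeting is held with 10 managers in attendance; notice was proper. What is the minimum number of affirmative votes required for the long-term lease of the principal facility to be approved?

7

The long-term lease of the principal facility requires two-thirds of the managers present (10).
2/3 of 10 = 6.67, rounded up to 7.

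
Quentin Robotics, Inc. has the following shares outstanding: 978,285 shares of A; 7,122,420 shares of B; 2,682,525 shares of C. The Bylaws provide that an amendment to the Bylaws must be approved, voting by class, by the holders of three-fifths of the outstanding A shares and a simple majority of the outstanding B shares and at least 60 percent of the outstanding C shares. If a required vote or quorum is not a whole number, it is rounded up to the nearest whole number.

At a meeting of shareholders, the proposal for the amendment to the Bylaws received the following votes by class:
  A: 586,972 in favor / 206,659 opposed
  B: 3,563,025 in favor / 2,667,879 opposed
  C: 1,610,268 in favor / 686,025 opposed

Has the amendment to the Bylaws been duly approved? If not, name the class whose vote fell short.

Approved — every class gave the required vote.

A: 3/5 of 978285 = 586971; 586,971 required, 586,972 in favor — approved.
B: a majority of 7122420 is 3561211; 3,561,211 required, 3,563,025 in favor — approved.
C: 3/5 of 2682525 = 1609515; 1,609,515 required, 1,610,268 in favor — approved.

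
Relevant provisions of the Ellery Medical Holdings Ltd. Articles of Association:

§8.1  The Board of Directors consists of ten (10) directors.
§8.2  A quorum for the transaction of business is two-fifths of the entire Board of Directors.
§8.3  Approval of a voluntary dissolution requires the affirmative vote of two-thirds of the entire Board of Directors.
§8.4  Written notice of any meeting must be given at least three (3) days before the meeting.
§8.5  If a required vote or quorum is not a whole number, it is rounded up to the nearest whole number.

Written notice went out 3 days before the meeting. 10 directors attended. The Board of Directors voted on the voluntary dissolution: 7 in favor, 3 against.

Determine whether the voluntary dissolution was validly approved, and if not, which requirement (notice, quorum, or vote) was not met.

Valid — all requirements satisfied.

Notice: 3 days given; 3 required (3 ≥ 3). Satisfied.
Quorum: 10 present; quorum is 4. Satisfied.
Vote: the voluntary dissolution requires two-thirds of the entire Board of Directors (10). 2/3 of 10 = 6.67, rounded up to 7, so 7 affirmative votes are needed; 7 voted in favor. Satisfied.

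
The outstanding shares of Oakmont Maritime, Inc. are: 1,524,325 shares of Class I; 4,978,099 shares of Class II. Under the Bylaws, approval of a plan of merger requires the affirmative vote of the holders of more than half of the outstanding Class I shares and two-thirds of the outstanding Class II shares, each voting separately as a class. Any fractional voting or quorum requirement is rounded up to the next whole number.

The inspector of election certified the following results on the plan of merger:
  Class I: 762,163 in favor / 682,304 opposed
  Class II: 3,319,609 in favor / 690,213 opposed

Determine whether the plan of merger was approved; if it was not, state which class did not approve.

Class I: a majority of 1524325 is 762163; 762,163 required, 762,163 in favor — approved.
Class II: 2/3 of 4978099 = 3318732.67, rounded up to 3318733; 3,318,733 required, 3,319,609 in favor — approved.

Approved — every class gave the required vote.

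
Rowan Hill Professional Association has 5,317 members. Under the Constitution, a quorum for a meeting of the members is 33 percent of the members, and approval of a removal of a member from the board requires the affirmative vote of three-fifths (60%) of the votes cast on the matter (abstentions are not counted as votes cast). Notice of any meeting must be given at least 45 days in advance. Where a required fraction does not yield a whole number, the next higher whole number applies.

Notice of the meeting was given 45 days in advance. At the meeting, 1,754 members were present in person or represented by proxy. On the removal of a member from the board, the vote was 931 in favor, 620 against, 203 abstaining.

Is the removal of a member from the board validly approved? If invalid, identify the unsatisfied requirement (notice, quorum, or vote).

Invalid — quorum requirement not satisfied.

Notice: 45 days given; 45 required. Satisfied.
Quorum: 33% of 5,317 = 1,754.61, rounded up to 1,755; 1,754 present. Not satisfied.
Vote: requires three-fifths of the votes cast (1,754 − 203 abstaining = 1,551); 3/5 of 1551 = 930.60, rounded up to 931, so 931 needed; 931 in favor. Satisfied.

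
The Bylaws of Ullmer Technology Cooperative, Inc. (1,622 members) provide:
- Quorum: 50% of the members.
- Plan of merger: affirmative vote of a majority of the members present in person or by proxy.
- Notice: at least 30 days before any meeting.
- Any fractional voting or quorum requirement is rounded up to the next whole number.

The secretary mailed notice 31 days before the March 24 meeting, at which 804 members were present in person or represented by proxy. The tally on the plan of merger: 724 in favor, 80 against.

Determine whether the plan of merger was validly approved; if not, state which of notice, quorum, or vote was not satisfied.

Invalid — quorum requirement not satisfied.

Notice: 31 days given; 30 required. Satisfied.
Quorum: 50% of 1,622 = 811; 804 present. Not satisfied.
Vote: requires a majority of those present (804); a majority of 804 is 403, so 403 needed; 724 in favor. Satisfied.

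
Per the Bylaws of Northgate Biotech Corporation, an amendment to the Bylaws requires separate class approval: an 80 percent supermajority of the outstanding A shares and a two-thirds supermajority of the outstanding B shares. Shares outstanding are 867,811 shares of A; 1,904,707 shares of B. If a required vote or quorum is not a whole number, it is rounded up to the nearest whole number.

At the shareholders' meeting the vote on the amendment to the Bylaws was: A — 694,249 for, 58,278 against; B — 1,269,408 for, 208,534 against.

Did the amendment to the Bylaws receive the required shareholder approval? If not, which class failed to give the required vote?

Not approved — the B shares did not give the required vote.

A: 4/5 of 867811 = 694248.80, rounded up to 694249; 694,249 required, 694,249 in favor — approved.
B: 2/3 of 1904707 = 1269804.67, rounded up to 1269805; 1,269,805 required, 1,269,408 in favor — not approved.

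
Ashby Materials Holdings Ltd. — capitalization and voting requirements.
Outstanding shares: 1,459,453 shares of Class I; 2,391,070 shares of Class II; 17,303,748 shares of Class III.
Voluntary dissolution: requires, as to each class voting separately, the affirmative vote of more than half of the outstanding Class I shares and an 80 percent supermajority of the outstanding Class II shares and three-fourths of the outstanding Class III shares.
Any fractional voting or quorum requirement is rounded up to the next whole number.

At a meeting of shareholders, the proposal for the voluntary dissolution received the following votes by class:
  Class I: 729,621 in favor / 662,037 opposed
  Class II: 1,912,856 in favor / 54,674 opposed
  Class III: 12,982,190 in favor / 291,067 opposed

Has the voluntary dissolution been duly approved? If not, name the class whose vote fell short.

Class I: a majority of 1459453 is 729727; 729,727 required, 729,621 in favor — not approved.
Class II: 4/5 of 2391070 = 1912856; 1,912,856 required, 1,912,856 in favor — approved.
Class III: 3/4 of 17303748 = 12977811; 12,977,811 required, 12,982,190 in favor — approved.

Not approved — the Class I shares did not give the required vote.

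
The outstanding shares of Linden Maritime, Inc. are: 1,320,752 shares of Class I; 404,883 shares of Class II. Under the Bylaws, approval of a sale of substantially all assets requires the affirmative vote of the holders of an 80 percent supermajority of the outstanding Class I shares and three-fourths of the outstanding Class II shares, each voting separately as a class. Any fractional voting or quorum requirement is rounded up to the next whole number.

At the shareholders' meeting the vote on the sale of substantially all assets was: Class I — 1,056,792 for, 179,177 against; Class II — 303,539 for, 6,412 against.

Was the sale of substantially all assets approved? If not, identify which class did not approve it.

Class I: 4/5 of 1320752 = 1056601.60, rounded up to 1056602; 1,056,602 required, 1,056,792 in favor — approved.
Class II: 3/4 of 404883 = 303662.25, rounded up to 303663; 303,663 required, 303,539 in favor — not approved.

Not approved — the Class II shares did not give the required vote.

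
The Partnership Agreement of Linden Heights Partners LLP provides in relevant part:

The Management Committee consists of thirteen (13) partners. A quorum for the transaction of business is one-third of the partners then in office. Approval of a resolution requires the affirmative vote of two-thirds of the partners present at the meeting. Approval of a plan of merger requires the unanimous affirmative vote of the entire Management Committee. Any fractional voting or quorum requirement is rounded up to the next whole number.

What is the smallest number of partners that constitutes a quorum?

1/3 of 13 = 4.33, rounded up to 5.

5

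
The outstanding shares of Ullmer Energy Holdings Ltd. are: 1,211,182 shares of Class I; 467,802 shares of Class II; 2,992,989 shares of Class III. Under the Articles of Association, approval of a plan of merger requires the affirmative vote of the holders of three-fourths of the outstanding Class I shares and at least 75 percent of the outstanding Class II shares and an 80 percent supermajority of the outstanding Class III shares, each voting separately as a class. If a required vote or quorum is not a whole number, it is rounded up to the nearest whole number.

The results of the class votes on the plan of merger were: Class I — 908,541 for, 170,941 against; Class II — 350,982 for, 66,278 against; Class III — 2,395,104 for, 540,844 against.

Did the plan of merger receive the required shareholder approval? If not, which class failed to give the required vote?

Approved — every class gave the required vote.

Class I: 3/4 of 1211182 = 908386.50, rounded up to 908387; 908,387 required, 908,541 in favor — approved.
Class II: 3/4 of 467802 = 350851.50, rounded up to 350852; 350,852 required, 350,982 in favor — approved.
Class III: 4/5 of 2992989 = 2394391.20, rounded up to 2394392; 2,394,392 required, 2,395,104 in favor — approved.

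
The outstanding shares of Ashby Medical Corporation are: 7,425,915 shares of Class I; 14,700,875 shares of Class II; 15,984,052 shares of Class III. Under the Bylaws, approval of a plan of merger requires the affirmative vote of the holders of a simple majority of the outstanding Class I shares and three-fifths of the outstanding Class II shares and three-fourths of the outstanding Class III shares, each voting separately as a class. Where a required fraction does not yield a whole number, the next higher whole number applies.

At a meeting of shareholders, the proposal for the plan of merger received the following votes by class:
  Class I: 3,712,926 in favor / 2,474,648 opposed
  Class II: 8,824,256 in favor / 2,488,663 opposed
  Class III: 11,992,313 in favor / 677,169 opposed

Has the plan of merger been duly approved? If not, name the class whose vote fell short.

Not approved — the Class I shares did not give the required vote.

Class I: a majority of 7425915 is 3712958; 3,712,958 required, 3,712,926 in favor — not approved.
Class II: 3/5 of 14700875 = 8820525; 8,820,525 required, 8,824,256 in favor — approved.
Class III: 3/4 of 15984052 = 11988039; 11,988,039 required, 11,992,313 in favor — approved.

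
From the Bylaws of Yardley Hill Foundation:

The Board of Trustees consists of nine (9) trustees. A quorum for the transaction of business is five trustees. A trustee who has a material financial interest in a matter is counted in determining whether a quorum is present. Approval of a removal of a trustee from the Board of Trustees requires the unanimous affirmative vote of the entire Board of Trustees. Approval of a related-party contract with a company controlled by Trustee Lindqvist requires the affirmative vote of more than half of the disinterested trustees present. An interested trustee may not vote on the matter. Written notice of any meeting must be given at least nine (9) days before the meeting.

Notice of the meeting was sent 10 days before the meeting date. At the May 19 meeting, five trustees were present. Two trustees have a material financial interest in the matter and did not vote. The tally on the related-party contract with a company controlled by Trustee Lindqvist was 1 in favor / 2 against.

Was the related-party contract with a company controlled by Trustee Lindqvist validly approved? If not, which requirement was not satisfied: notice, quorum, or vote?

Invalid — vote requirement not satisfied.

Notice: 10 days given; 9 required (10 ≥ 9). Satisfied.
Quorum: 5 present (interested trustees count toward quorum); quorum is 5. Satisfied.
Vote: the related-party contract with a company controlled by Trustee Lindqvist requires a majority of the disinterested trustees present (5 − 2 = 3). A majority of 3 is 2, so 2 affirmative votes are needed; 1 voted in favor. Not satisfied.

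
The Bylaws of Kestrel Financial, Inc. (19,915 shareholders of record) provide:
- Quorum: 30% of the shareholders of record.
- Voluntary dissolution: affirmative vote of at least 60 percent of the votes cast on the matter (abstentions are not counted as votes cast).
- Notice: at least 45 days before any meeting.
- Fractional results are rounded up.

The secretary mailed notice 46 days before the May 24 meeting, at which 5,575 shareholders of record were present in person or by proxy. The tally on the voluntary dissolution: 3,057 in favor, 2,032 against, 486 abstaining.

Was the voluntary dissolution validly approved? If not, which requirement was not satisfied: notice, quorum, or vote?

Invalid — quorum requirement not satisfied.

Notice: 46 days given; 45 required. Satisfied.
Quorum: 30% of 19,915 = 5,974.50, rounded up to 5,975; 5,575 present. Not satisfied.
Vote: requires three-fifths of the votes cast (5,575 − 486 abstaining = 5,089); 3/5 of 5089 = 3053.40, rounded up to 3054, so 3,054 needed; 3,057 in favor. Satisfied.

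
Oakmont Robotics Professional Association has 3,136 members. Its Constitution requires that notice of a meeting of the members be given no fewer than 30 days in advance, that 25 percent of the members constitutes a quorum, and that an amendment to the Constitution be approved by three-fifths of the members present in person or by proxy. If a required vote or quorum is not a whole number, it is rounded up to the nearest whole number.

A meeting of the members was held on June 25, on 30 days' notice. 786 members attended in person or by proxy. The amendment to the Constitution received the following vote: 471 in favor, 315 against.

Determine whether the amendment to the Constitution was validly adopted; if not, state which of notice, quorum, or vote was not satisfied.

Invalid — vote requirement not satisfied.

Notice: 30 days given; 30 required. Satisfied.
Quorum: 25% of 3,136 = 784; 786 present. Satisfied.
Vote: requires three-fifths of those present (786); 3/5 of 786 = 471.60, rounded up to 472, so 472 needed; 471 in favor. Not satisfied.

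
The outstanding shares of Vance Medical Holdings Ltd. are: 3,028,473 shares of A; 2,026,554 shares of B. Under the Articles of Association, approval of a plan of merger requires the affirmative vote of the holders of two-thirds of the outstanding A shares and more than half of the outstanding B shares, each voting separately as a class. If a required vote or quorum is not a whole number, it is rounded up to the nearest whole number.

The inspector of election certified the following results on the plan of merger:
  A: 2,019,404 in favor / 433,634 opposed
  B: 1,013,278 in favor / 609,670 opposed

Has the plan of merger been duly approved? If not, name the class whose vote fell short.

A: 2/3 of 3028473 = 2018982; 2,018,982 required, 2,019,404 in favor — approved.
B: a majority of 2026554 is 1013278; 1,013,278 required, 1,013,278 in favor — approved.

Approved — every class gave the required vote.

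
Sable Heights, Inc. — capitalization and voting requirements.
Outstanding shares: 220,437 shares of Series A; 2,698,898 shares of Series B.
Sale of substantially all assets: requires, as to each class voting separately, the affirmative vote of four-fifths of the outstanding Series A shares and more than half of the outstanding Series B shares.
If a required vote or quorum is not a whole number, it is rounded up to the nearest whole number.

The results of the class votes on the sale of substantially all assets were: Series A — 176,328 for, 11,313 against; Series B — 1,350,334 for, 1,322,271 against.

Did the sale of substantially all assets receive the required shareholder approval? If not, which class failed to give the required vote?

Not approved — the Series A shares did not give the required vote.

Series A: 4/5 of 220437 = 176349.60, rounded up to 176350; 176,350 required, 176,328 in favor — not approved.
Series B: a majority of 2698898 is 1349450; 1,349,450 required, 1,350,334 in favor — approved.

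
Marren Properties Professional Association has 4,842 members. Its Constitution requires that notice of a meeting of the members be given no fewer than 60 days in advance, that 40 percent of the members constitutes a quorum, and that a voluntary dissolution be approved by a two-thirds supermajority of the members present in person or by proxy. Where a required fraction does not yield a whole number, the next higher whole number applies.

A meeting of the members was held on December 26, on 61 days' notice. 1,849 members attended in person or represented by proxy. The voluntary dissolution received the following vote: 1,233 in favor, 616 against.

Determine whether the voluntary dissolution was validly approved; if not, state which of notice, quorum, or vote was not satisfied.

Invalid — quorum requirement not satisfied.

Notice: 61 days given; 60 required. Satisfied.
Quorum: 40% of 4,842 = 1,936.80, rounded up to 1,937; 1,849 present. Not satisfied.
Vote: requires two-thirds of those present (1,849); 2/3 of 1849 = 1232.67, rounded up to 1233, so 1,233 needed; 1,233 in favor. Satisfied.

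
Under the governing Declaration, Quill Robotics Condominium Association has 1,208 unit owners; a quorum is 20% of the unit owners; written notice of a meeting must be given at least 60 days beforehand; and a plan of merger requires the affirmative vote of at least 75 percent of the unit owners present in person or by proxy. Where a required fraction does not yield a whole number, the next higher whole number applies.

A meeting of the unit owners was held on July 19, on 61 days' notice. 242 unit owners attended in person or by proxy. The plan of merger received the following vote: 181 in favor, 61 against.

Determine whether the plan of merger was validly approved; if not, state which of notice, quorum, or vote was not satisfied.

Invalid — vote requirement not satisfied.

Notice: 61 days given; 60 required. Satisfied.
Quorum: 20% of 1,208 = 241.60, rounded up to 242; 242 present. Satisfied.
Vote: requires three-fourths of those present (242); 3/4 of 242 = 181.50, rounded up to 182, so 182 needed; 181 in favor. Not satisfied.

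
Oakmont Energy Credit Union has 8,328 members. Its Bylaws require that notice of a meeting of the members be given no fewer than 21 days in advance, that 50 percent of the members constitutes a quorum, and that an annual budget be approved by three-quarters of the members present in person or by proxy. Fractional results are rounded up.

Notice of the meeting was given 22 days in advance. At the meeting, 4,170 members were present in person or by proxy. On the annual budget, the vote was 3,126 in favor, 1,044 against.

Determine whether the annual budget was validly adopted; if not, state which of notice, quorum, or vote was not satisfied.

Invalid — vote requirement not satisfied.

Notice: 22 days given; 21 required. Satisfied.
Quorum: 50% of 8,328 = 4,164; 4,170 present. Satisfied.
Vote: requires three-fourths of those present (4,170); 3/4 of 4170 = 3127.50, rounded up to 3128, so 3,128 needed; 3,126 in favor. Not satisfied.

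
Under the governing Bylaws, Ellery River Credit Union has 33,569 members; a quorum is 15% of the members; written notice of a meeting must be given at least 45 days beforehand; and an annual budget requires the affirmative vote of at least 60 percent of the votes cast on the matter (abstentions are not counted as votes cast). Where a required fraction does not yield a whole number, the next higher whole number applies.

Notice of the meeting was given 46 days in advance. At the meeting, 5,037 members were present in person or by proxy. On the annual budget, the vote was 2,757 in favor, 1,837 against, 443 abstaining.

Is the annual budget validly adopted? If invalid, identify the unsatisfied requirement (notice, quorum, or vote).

Notice: 46 days given; 45 required. Satisfied.
Quorum: 15% of 33,569 = 5,035.35, rounded up to 5,036; 5,037 present. Satisfied.
Vote: requires three-fifths of the votes cast (5,037 − 443 abstaining = 4,594); 3/5 of 4594 = 2756.40, rounded up to 2757, so 2,757 needed; 2,757 in favor. Satisfied.

Valid — all requirements satisfied.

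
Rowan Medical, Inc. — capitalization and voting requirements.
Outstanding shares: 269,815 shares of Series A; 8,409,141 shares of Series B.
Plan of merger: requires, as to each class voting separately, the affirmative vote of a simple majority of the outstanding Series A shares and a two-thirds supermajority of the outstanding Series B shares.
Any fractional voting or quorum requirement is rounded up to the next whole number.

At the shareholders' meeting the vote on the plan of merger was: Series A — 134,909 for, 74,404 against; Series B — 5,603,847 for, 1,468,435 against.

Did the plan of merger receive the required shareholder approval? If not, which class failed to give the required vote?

Series A: a majority of 269815 is 134908; 134,908 required, 134,909 in favor — approved.
Series B: 2/3 of 8409141 = 5606094; 5,606,094 required, 5,603,847 in favor — not approved.

Not approved — the Series B shares did not give the required vote.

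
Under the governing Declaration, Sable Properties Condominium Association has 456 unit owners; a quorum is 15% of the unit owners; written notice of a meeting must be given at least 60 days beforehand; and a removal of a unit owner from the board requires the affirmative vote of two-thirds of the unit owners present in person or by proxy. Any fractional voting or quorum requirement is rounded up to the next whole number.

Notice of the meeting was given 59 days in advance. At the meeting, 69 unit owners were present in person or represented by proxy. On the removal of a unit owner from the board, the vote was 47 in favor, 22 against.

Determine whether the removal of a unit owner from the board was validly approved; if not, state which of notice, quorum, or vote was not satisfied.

Invalid — notice requirement not satisfied.

Notice: 59 days given; 60 required. Not satisfied.
Quorum: 15% of 456 = 68.40, rounded up to 69; 69 present. Satisfied.
Vote: requires two-thirds of those present (69); 2/3 of 69 = 46, so 46 needed; 47 in favor. Satisfied.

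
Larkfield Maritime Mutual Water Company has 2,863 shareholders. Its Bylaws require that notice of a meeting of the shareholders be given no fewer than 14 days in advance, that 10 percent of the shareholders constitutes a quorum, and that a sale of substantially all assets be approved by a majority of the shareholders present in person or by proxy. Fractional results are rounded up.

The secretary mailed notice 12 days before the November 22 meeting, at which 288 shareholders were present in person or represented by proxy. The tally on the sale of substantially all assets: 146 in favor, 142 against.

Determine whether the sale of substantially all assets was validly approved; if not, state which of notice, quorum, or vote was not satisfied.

Invalid — notice requirement not satisfied.

Notice: 12 days given; 14 required. Not satisfied.
Quorum: 10% of 2,863 = 286.30, rounded up to 287; 288 present. Satisfied.
Vote: requires a majority of those present (288); a majority of 288 is 145, so 145 needed; 146 in favor. Satisfied.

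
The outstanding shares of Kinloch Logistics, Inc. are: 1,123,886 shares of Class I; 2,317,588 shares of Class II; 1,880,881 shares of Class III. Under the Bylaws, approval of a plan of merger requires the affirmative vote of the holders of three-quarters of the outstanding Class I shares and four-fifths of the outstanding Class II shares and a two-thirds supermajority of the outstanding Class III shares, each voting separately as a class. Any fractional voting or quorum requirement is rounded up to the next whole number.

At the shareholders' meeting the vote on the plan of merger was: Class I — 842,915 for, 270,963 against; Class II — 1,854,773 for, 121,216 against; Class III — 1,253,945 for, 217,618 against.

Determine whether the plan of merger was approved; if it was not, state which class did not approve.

Approved — every class gave the required vote.

Class I: 3/4 of 1123886 = 842914.50, rounded up to 842915; 842,915 required, 842,915 in favor — approved.
Class II: 4/5 of 2317588 = 1854070.40, rounded up to 1854071; 1,854,071 required, 1,854,773 in favor — approved.
Class III: 2/3 of 1880881 = 1253920.67, rounded up to 1253921; 1,253,921 required, 1,253,945 in favor — approved.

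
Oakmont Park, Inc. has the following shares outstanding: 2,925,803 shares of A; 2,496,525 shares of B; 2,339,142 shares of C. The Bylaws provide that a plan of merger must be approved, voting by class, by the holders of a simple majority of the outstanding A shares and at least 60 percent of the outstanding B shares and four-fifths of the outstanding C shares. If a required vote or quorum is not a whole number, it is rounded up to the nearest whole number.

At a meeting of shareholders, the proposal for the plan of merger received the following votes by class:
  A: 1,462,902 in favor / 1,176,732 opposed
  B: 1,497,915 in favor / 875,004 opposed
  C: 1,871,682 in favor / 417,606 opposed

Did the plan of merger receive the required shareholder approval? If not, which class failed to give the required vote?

Approved — every class gave the required vote.

A: a majority of 2925803 is 1462902; 1,462,902 required, 1,462,902 in favor — approved.
B: 3/5 of 2496525 = 1497915; 1,497,915 required, 1,497,915 in favor — approved.
C: 4/5 of 2339142 = 1871313.60, rounded up to 1871314; 1,871,314 required, 1,871,682 in favor — approved.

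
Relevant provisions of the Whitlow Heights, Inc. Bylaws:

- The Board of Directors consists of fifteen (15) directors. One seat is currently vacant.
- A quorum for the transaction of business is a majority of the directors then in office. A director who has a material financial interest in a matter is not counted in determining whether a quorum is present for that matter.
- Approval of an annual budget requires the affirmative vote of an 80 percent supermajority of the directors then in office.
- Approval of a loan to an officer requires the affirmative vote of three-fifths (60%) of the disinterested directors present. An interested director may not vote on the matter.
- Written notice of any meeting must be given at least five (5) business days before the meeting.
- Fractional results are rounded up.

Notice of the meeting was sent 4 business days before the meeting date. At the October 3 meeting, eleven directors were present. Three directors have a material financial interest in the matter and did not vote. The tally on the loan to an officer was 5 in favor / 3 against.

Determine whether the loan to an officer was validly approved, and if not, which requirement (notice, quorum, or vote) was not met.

Notice: 4 business days given; 5 required (4 < 5). Not satisfied.
Quorum: 11 present, but the 3 interested directors do not count, leaving 8. Quorum is 8. Satisfied.
Vote: the loan to an officer requires three-fifths of the disinterested directors present (11 − 3 = 8). 3/5 of 8 = 4.80, rounded up to 5, so 5 affirmative votes are needed; 5 voted in favor. Satisfied.

Invalid — notice requirement not satisfied.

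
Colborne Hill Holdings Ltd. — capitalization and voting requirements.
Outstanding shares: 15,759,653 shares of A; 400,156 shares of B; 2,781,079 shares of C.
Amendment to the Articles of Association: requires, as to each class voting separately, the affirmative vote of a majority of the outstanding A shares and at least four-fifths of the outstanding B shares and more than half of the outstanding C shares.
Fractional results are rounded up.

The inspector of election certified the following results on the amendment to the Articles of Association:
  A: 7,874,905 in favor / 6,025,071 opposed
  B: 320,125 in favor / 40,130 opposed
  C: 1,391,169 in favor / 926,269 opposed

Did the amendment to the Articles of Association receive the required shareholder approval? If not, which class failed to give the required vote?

A: a majority of 15759653 is 7879827; 7,879,827 required, 7,874,905 in favor — not approved.
B: 4/5 of 400156 = 320124.80, rounded up to 320125; 320,125 required, 320,125 in favor — approved.
C: a majority of 2781079 is 1390540; 1,390,540 required, 1,391,169 in favor — approved.

Not approved — the A shares did not give the required vote.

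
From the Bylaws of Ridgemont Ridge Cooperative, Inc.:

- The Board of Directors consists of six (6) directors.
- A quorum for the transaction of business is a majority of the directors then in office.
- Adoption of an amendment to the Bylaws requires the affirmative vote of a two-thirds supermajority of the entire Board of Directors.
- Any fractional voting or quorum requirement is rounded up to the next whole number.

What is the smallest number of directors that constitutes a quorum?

4

A majority of 6 is 4.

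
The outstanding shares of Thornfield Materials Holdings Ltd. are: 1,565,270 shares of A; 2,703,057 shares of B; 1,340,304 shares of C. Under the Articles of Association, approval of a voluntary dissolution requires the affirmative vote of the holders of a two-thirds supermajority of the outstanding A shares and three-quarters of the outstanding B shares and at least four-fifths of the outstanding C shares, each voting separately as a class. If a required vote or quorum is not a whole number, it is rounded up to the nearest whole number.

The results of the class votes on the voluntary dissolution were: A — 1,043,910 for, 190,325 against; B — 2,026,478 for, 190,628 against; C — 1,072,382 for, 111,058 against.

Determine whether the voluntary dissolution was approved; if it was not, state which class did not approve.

Not approved — the B shares did not give the required vote.

A: 2/3 of 1565270 = 1043513.33, rounded up to 1043514; 1,043,514 required, 1,043,910 in favor — approved.
B: 3/4 of 2703057 = 2027292.75, rounded up to 2027293; 2,027,293 required, 2,026,478 in favor — not approved.
C: 4/5 of 1340304 = 1072243.20, rounded up to 1072244; 1,072,244 required, 1,072,382 in favor — approved.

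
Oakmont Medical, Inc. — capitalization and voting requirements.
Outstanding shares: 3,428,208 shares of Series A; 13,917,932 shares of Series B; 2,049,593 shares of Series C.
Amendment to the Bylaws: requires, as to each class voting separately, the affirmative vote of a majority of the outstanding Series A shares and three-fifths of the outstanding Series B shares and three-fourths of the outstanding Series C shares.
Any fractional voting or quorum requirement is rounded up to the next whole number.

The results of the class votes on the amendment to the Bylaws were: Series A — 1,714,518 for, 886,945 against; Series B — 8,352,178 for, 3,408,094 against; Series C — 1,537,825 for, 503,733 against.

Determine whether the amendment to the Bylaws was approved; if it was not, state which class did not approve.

Series A: a majority of 3428208 is 1714105; 1,714,105 required, 1,714,518 in favor — approved.
Series B: 3/5 of 13917932 = 8350759.20, rounded up to 8350760; 8,350,760 required, 8,352,178 in favor — approved.
Series C: 3/4 of 2049593 = 1537194.75, rounded up to 1537195; 1,537,195 required, 1,537,825 in favor — approved.

Approved — every class gave the required vote.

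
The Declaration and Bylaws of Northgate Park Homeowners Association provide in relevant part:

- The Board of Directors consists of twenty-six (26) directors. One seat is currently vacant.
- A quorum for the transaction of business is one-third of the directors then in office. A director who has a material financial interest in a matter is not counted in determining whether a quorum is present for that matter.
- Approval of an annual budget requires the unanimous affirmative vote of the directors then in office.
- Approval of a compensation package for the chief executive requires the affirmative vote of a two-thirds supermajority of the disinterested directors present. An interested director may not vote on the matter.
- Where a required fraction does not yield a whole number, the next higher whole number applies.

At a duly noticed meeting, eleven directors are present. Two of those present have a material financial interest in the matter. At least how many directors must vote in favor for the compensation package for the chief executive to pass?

6

The compensation package for the chief executive requires two-thirds of the disinterested directors present (11 − 2 = 9).
2/3 of 9 = 6.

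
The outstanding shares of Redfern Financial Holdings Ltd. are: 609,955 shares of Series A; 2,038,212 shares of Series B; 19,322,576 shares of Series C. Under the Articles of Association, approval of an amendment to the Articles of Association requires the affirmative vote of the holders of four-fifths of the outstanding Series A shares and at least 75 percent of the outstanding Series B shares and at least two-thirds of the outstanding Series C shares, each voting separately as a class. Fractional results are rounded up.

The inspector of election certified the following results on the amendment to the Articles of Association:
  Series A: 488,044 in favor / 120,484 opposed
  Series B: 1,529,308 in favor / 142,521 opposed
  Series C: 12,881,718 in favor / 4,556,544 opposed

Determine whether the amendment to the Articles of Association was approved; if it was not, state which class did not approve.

Series A: 4/5 of 609955 = 487964; 487,964 required, 488,044 in favor — approved.
Series B: 3/4 of 2038212 = 1528659; 1,528,659 required, 1,529,308 in favor — approved.
Series C: 2/3 of 19322576 = 12881717.33, rounded up to 12881718; 12,881,718 required, 12,881,718 in favor — approved.

Approved — every class gave the required vote.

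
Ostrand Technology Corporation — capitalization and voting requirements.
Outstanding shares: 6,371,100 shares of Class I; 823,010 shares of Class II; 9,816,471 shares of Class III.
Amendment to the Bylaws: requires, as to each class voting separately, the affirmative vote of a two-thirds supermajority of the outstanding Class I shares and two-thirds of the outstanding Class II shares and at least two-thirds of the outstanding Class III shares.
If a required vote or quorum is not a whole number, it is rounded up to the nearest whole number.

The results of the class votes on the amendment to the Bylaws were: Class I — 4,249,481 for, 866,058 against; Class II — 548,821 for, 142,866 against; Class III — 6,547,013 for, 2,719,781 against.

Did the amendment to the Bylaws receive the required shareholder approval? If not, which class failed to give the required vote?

Approved — every class gave the required vote.

Class I: 2/3 of 6371100 = 4247400; 4,247,400 required, 4,249,481 in favor — approved.
Class II: 2/3 of 823010 = 548673.33, rounded up to 548674; 548,674 required, 548,821 in favor — approved.
Class III: 2/3 of 9816471 = 6544314; 6,544,314 required, 6,547,013 in favor — approved.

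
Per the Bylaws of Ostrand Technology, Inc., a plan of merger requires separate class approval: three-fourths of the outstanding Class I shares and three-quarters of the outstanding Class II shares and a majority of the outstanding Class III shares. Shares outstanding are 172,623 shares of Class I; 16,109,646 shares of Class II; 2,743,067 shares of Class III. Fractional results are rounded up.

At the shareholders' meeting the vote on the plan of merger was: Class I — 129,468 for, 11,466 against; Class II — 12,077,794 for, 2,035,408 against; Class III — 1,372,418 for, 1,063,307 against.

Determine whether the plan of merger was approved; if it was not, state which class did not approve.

Not approved — the Class II shares did not give the required vote.

Class I: 3/4 of 172623 = 129467.25, rounded up to 129468; 129,468 required, 129,468 in favor — approved.
Class II: 3/4 of 16109646 = 12082234.50, rounded up to 12082235; 12,082,235 required, 12,077,794 in favor — not approved.
Class III: a majority of 2743067 is 1371534; 1,371,534 required, 1,372,418 in favor — approved.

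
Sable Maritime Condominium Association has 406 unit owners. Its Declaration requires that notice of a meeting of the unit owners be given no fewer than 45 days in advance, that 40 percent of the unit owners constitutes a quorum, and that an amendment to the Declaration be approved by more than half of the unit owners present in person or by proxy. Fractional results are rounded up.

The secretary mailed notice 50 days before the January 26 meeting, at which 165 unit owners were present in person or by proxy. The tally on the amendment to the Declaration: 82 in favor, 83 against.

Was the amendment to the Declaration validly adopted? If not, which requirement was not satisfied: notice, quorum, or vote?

Invalid — vote requirement not satisfied.

Notice: 50 days given; 45 required. Satisfied.
Quorum: 40% of 406 = 162.40, rounded up to 163; 165 present. Satisfied.
Vote: requires a majority of those present (165); a majority of 165 is 83, so 83 needed; 82 in favor. Not satisfied.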